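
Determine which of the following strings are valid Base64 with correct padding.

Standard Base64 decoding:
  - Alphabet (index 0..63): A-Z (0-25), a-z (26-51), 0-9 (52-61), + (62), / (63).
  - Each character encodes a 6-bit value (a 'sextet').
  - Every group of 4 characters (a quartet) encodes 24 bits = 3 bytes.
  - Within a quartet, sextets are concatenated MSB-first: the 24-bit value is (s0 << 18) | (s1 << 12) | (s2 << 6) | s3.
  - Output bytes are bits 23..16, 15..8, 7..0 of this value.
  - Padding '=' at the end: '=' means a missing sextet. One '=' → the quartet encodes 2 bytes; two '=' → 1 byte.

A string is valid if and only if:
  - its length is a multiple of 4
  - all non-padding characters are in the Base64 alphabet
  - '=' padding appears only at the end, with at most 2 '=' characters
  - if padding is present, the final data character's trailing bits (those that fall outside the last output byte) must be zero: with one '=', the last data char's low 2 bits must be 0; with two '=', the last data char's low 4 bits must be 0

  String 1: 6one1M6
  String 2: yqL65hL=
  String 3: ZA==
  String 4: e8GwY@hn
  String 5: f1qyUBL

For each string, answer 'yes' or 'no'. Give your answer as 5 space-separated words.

Answer: no no yes no no

Derivation:
String 1: '6one1M6' → invalid (len=7 not mult of 4)
String 2: 'yqL65hL=' → invalid (bad trailing bits)
String 3: 'ZA==' → valid
String 4: 'e8GwY@hn' → invalid (bad char(s): ['@'])
String 5: 'f1qyUBL' → invalid (len=7 not mult of 4)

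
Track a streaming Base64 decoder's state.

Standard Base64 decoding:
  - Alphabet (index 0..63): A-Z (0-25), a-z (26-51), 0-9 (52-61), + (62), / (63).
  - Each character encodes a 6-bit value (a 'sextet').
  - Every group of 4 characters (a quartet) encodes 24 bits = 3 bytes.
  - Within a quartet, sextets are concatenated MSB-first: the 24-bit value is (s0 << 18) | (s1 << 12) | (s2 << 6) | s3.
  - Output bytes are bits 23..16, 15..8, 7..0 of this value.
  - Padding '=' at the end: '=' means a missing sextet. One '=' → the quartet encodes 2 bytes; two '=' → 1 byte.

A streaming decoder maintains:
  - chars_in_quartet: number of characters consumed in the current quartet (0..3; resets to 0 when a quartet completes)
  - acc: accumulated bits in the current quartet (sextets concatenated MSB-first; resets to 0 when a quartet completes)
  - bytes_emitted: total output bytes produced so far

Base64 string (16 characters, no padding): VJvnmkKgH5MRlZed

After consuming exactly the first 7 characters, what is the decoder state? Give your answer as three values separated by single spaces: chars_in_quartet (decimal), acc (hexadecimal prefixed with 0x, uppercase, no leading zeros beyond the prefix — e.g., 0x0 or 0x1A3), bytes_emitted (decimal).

Answer: 3 0x2690A 3

Derivation:
After char 0 ('V'=21): chars_in_quartet=1 acc=0x15 bytes_emitted=0
After char 1 ('J'=9): chars_in_quartet=2 acc=0x549 bytes_emitted=0
After char 2 ('v'=47): chars_in_quartet=3 acc=0x1526F bytes_emitted=0
After char 3 ('n'=39): chars_in_quartet=4 acc=0x549BE7 -> emit 54 9B E7, reset; bytes_emitted=3
After char 4 ('m'=38): chars_in_quartet=1 acc=0x26 bytes_emitted=3
After char 5 ('k'=36): chars_in_quartet=2 acc=0x9A4 bytes_emitted=3
After char 6 ('K'=10): chars_in_quartet=3 acc=0x2690A bytes_emitted=3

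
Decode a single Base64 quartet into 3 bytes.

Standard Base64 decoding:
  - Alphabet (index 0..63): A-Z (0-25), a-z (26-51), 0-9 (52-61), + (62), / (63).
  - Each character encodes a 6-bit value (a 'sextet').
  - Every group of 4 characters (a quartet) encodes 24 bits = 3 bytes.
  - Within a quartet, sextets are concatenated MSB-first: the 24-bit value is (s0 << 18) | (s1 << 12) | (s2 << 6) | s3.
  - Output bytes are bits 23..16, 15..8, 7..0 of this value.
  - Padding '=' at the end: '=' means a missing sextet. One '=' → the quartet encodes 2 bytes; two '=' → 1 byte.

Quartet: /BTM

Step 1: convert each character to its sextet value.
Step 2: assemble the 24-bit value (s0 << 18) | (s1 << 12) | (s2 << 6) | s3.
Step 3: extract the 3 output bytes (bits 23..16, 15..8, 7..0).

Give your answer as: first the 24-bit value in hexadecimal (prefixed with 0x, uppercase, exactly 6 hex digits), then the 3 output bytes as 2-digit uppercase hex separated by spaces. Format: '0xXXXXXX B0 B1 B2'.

Answer: 0xFC14CC FC 14 CC

Derivation:
Sextets: /=63, B=1, T=19, M=12
24-bit: (63<<18) | (1<<12) | (19<<6) | 12
      = 0xFC0000 | 0x001000 | 0x0004C0 | 0x00000C
      = 0xFC14CC
Bytes: (v>>16)&0xFF=FC, (v>>8)&0xFF=14, v&0xFF=CC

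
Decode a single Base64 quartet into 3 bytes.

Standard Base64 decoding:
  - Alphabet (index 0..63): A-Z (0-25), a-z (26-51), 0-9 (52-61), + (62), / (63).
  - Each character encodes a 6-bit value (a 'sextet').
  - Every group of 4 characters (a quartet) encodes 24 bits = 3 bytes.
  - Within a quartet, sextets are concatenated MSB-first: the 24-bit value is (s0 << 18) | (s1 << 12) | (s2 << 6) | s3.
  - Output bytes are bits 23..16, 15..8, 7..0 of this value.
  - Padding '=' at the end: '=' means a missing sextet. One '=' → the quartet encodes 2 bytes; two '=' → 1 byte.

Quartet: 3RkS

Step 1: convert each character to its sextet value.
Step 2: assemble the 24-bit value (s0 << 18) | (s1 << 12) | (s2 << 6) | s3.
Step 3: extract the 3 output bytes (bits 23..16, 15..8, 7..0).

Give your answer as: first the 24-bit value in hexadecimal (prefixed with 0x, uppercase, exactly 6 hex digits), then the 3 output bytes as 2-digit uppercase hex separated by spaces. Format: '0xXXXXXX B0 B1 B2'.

Sextets: 3=55, R=17, k=36, S=18
24-bit: (55<<18) | (17<<12) | (36<<6) | 18
      = 0xDC0000 | 0x011000 | 0x000900 | 0x000012
      = 0xDD1912
Bytes: (v>>16)&0xFF=DD, (v>>8)&0xFF=19, v&0xFF=12

Answer: 0xDD1912 DD 19 12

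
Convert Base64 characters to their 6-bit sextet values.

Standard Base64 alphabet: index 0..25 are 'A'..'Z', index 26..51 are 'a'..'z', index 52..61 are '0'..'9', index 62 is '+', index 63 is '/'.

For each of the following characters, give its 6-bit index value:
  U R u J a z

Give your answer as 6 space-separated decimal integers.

Answer: 20 17 46 9 26 51

Derivation:
'U': A..Z range, ord('U') − ord('A') = 20
'R': A..Z range, ord('R') − ord('A') = 17
'u': a..z range, 26 + ord('u') − ord('a') = 46
'J': A..Z range, ord('J') − ord('A') = 9
'a': a..z range, 26 + ord('a') − ord('a') = 26
'z': a..z range, 26 + ord('z') − ord('a') = 51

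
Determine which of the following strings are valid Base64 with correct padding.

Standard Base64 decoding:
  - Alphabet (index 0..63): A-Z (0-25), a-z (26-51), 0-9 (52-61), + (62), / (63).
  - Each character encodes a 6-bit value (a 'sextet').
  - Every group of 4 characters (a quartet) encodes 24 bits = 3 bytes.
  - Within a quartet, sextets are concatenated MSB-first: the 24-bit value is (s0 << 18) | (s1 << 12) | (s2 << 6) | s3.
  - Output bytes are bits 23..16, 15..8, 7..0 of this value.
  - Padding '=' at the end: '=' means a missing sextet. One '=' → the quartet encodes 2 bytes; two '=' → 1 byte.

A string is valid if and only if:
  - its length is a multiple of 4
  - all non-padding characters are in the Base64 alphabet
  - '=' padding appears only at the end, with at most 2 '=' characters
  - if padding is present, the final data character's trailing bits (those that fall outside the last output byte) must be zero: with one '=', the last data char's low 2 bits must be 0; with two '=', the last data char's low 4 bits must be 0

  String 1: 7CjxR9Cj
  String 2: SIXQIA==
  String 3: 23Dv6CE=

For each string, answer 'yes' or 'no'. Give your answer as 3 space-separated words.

Answer: yes yes yes

Derivation:
String 1: '7CjxR9Cj' → valid
String 2: 'SIXQIA==' → valid
String 3: '23Dv6CE=' → valid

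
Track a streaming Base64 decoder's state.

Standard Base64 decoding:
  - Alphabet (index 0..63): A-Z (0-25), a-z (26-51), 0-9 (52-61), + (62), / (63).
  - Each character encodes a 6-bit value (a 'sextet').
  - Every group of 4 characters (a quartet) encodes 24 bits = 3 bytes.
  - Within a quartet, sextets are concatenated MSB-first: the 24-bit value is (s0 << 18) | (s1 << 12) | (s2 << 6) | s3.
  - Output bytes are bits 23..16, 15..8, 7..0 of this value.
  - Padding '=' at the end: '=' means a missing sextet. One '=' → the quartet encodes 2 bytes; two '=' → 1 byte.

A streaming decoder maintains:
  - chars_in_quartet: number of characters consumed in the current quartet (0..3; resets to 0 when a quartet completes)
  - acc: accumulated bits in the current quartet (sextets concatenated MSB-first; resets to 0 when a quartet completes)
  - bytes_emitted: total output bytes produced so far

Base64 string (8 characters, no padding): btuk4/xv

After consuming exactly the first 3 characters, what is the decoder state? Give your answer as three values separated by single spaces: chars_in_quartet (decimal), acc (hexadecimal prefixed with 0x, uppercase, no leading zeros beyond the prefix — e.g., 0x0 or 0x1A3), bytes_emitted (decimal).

After char 0 ('b'=27): chars_in_quartet=1 acc=0x1B bytes_emitted=0
After char 1 ('t'=45): chars_in_quartet=2 acc=0x6ED bytes_emitted=0
After char 2 ('u'=46): chars_in_quartet=3 acc=0x1BB6E bytes_emitted=0

Answer: 3 0x1BB6E 0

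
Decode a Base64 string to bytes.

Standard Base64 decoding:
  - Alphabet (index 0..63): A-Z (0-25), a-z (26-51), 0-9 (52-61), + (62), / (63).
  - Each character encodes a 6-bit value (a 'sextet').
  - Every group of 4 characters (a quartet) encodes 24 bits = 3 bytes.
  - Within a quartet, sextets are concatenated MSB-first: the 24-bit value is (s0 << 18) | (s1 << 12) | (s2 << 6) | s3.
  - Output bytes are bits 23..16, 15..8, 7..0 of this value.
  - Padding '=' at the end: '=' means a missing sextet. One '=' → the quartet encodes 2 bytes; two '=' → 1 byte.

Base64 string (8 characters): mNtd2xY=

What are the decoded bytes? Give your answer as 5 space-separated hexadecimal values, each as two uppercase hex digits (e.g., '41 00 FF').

After char 0 ('m'=38): chars_in_quartet=1 acc=0x26 bytes_emitted=0
After char 1 ('N'=13): chars_in_quartet=2 acc=0x98D bytes_emitted=0
After char 2 ('t'=45): chars_in_quartet=3 acc=0x2636D bytes_emitted=0
After char 3 ('d'=29): chars_in_quartet=4 acc=0x98DB5D -> emit 98 DB 5D, reset; bytes_emitted=3
After char 4 ('2'=54): chars_in_quartet=1 acc=0x36 bytes_emitted=3
After char 5 ('x'=49): chars_in_quartet=2 acc=0xDB1 bytes_emitted=3
After char 6 ('Y'=24): chars_in_quartet=3 acc=0x36C58 bytes_emitted=3
Padding '=': partial quartet acc=0x36C58 -> emit DB 16; bytes_emitted=5

Answer: 98 DB 5D DB 16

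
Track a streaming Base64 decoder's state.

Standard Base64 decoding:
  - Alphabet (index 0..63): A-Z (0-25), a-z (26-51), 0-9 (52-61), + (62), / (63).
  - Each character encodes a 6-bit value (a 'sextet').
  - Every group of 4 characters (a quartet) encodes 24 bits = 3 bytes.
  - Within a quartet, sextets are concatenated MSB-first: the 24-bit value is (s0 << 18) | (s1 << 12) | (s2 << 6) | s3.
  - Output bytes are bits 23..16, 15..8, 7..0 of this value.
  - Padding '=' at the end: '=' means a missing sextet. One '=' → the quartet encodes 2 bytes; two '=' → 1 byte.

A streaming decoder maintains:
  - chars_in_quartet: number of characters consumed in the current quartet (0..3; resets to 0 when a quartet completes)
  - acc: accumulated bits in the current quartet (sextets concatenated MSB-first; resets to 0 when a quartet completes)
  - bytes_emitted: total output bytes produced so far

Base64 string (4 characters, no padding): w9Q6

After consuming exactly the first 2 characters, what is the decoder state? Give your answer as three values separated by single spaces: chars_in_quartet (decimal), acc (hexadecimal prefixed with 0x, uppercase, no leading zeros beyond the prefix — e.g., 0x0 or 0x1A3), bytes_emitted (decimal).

After char 0 ('w'=48): chars_in_quartet=1 acc=0x30 bytes_emitted=0
After char 1 ('9'=61): chars_in_quartet=2 acc=0xC3D bytes_emitted=0

Answer: 2 0xC3D 0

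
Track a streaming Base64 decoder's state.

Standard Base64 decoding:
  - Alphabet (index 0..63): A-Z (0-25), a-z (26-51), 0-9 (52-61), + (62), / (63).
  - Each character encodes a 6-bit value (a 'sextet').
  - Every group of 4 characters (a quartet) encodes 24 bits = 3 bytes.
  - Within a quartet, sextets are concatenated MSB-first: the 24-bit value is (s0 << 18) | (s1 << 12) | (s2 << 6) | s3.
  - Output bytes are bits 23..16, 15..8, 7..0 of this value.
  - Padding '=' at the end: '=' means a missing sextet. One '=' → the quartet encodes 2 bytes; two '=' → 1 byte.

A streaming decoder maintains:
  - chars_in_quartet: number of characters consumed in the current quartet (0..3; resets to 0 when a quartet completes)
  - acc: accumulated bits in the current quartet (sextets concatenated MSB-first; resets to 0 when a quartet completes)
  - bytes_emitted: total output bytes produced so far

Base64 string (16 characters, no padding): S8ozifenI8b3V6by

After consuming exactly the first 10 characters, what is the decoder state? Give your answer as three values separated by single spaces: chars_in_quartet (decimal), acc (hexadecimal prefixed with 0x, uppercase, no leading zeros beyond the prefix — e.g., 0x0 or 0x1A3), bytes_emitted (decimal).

After char 0 ('S'=18): chars_in_quartet=1 acc=0x12 bytes_emitted=0
After char 1 ('8'=60): chars_in_quartet=2 acc=0x4BC bytes_emitted=0
After char 2 ('o'=40): chars_in_quartet=3 acc=0x12F28 bytes_emitted=0
After char 3 ('z'=51): chars_in_quartet=4 acc=0x4BCA33 -> emit 4B CA 33, reset; bytes_emitted=3
After char 4 ('i'=34): chars_in_quartet=1 acc=0x22 bytes_emitted=3
After char 5 ('f'=31): chars_in_quartet=2 acc=0x89F bytes_emitted=3
After char 6 ('e'=30): chars_in_quartet=3 acc=0x227DE bytes_emitted=3
After char 7 ('n'=39): chars_in_quartet=4 acc=0x89F7A7 -> emit 89 F7 A7, reset; bytes_emitted=6
After char 8 ('I'=8): chars_in_quartet=1 acc=0x8 bytes_emitted=6
After char 9 ('8'=60): chars_in_quartet=2 acc=0x23C bytes_emitted=6

Answer: 2 0x23C 6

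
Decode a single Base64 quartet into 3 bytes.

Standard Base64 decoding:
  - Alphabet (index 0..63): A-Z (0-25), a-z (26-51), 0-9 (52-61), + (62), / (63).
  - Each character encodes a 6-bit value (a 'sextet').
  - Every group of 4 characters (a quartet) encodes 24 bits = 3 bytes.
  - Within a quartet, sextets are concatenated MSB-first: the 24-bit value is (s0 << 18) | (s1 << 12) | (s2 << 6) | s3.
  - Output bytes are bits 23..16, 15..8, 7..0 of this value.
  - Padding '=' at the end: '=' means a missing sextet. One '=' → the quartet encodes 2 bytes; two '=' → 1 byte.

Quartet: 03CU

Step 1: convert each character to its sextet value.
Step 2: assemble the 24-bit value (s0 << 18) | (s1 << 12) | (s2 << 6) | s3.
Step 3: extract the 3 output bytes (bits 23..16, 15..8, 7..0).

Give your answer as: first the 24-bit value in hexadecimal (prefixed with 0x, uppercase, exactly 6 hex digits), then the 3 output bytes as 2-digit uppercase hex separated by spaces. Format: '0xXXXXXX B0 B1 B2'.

Answer: 0xD37094 D3 70 94

Derivation:
Sextets: 0=52, 3=55, C=2, U=20
24-bit: (52<<18) | (55<<12) | (2<<6) | 20
      = 0xD00000 | 0x037000 | 0x000080 | 0x000014
      = 0xD37094
Bytes: (v>>16)&0xFF=D3, (v>>8)&0xFF=70, v&0xFF=94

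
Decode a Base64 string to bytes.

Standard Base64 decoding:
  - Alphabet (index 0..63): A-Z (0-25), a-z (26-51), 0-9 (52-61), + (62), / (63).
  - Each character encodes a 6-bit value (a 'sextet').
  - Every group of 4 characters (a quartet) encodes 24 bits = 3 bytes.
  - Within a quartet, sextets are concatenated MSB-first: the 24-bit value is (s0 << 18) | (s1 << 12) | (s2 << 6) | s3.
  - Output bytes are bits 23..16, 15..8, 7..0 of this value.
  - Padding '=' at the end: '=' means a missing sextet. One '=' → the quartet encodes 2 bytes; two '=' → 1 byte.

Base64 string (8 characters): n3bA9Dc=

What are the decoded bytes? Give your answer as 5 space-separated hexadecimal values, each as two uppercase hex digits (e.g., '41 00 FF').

Answer: 9F 76 C0 F4 37

Derivation:
After char 0 ('n'=39): chars_in_quartet=1 acc=0x27 bytes_emitted=0
After char 1 ('3'=55): chars_in_quartet=2 acc=0x9F7 bytes_emitted=0
After char 2 ('b'=27): chars_in_quartet=3 acc=0x27DDB bytes_emitted=0
After char 3 ('A'=0): chars_in_quartet=4 acc=0x9F76C0 -> emit 9F 76 C0, reset; bytes_emitted=3
After char 4 ('9'=61): chars_in_quartet=1 acc=0x3D bytes_emitted=3
After char 5 ('D'=3): chars_in_quartet=2 acc=0xF43 bytes_emitted=3
After char 6 ('c'=28): chars_in_quartet=3 acc=0x3D0DC bytes_emitted=3
Padding '=': partial quartet acc=0x3D0DC -> emit F4 37; bytes_emitted=5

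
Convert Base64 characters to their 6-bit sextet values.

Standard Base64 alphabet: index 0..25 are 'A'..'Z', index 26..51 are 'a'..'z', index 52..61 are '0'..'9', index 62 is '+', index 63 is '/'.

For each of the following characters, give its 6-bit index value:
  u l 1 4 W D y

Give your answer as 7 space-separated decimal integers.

'u': a..z range, 26 + ord('u') − ord('a') = 46
'l': a..z range, 26 + ord('l') − ord('a') = 37
'1': 0..9 range, 52 + ord('1') − ord('0') = 53
'4': 0..9 range, 52 + ord('4') − ord('0') = 56
'W': A..Z range, ord('W') − ord('A') = 22
'D': A..Z range, ord('D') − ord('A') = 3
'y': a..z range, 26 + ord('y') − ord('a') = 50

Answer: 46 37 53 56 22 3 50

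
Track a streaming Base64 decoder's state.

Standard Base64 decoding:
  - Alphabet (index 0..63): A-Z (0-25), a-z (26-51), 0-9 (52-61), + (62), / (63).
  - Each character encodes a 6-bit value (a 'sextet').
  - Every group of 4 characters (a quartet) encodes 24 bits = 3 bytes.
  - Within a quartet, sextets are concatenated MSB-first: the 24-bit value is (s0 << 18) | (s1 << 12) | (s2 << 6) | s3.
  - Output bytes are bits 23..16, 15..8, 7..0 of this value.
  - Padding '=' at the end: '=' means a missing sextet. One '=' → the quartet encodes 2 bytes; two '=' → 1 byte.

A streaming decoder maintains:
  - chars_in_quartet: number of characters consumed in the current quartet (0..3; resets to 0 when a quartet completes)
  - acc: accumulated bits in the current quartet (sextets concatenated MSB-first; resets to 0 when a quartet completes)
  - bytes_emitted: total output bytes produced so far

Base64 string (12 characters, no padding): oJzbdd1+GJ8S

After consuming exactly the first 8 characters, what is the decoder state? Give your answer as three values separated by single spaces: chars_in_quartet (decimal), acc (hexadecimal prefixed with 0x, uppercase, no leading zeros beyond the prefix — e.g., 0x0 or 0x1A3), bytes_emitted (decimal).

Answer: 0 0x0 6

Derivation:
After char 0 ('o'=40): chars_in_quartet=1 acc=0x28 bytes_emitted=0
After char 1 ('J'=9): chars_in_quartet=2 acc=0xA09 bytes_emitted=0
After char 2 ('z'=51): chars_in_quartet=3 acc=0x28273 bytes_emitted=0
After char 3 ('b'=27): chars_in_quartet=4 acc=0xA09CDB -> emit A0 9C DB, reset; bytes_emitted=3
After char 4 ('d'=29): chars_in_quartet=1 acc=0x1D bytes_emitted=3
After char 5 ('d'=29): chars_in_quartet=2 acc=0x75D bytes_emitted=3
After char 6 ('1'=53): chars_in_quartet=3 acc=0x1D775 bytes_emitted=3
After char 7 ('+'=62): chars_in_quartet=4 acc=0x75DD7E -> emit 75 DD 7E, reset; bytes_emitted=6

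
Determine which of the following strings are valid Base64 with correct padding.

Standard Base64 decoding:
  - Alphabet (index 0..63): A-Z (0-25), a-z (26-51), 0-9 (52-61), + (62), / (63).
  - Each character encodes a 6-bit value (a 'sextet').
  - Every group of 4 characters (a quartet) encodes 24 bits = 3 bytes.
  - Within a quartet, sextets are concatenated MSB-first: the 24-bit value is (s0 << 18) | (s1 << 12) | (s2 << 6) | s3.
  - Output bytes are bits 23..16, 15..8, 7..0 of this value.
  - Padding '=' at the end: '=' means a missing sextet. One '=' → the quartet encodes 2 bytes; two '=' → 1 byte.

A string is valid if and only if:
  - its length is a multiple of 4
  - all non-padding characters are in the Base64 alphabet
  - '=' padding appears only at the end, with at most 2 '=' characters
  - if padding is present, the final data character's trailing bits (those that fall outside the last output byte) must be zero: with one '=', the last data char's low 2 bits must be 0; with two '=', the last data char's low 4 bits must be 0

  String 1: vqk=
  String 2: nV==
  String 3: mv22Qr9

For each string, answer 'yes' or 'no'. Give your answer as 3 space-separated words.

Answer: yes no no

Derivation:
String 1: 'vqk=' → valid
String 2: 'nV==' → invalid (bad trailing bits)
String 3: 'mv22Qr9' → invalid (len=7 not mult of 4)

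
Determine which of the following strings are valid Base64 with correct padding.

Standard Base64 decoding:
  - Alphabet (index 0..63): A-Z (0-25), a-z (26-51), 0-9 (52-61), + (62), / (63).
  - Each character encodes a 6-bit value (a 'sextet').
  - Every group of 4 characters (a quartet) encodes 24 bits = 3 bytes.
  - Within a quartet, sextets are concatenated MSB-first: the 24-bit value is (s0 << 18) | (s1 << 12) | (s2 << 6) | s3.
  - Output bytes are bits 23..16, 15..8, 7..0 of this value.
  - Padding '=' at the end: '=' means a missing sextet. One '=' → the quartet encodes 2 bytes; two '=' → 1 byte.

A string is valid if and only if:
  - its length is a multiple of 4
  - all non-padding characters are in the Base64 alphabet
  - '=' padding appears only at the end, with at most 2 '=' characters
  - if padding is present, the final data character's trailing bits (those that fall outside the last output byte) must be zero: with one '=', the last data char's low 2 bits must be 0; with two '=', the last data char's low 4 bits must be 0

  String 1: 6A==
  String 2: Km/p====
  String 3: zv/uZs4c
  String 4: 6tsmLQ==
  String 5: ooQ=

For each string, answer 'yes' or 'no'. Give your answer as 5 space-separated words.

String 1: '6A==' → valid
String 2: 'Km/p====' → invalid (4 pad chars (max 2))
String 3: 'zv/uZs4c' → valid
String 4: '6tsmLQ==' → valid
String 5: 'ooQ=' → valid

Answer: yes no yes yes yes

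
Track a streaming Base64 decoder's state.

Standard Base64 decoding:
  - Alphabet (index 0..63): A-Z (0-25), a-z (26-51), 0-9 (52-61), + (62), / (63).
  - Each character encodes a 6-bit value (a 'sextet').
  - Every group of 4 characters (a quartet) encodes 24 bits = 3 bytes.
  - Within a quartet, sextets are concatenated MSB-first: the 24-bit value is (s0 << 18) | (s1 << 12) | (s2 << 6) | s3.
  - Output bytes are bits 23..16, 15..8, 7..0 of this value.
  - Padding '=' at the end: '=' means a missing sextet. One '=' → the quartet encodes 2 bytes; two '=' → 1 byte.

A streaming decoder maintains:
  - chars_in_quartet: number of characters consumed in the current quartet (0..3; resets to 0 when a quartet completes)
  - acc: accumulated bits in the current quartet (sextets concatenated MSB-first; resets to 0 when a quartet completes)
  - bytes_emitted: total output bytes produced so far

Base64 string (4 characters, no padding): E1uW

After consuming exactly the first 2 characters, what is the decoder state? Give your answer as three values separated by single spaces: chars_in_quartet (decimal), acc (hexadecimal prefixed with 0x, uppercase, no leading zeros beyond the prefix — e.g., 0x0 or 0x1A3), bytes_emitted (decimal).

After char 0 ('E'=4): chars_in_quartet=1 acc=0x4 bytes_emitted=0
After char 1 ('1'=53): chars_in_quartet=2 acc=0x135 bytes_emitted=0

Answer: 2 0x135 0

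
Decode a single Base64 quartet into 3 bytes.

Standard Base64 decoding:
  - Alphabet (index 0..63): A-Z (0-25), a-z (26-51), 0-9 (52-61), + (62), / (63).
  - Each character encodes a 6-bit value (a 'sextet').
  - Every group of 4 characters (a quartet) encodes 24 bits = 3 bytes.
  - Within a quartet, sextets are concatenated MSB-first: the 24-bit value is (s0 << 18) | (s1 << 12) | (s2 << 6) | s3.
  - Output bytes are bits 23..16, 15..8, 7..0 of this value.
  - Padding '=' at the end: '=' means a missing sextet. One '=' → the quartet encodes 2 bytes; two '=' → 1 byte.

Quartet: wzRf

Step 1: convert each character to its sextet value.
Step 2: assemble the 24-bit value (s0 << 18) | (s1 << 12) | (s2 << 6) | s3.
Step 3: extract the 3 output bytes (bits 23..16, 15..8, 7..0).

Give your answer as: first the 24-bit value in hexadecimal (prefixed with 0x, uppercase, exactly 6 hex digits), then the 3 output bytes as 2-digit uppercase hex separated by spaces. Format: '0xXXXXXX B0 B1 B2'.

Answer: 0xC3345F C3 34 5F

Derivation:
Sextets: w=48, z=51, R=17, f=31
24-bit: (48<<18) | (51<<12) | (17<<6) | 31
      = 0xC00000 | 0x033000 | 0x000440 | 0x00001F
      = 0xC3345F
Bytes: (v>>16)&0xFF=C3, (v>>8)&0xFF=34, v&0xFF=5F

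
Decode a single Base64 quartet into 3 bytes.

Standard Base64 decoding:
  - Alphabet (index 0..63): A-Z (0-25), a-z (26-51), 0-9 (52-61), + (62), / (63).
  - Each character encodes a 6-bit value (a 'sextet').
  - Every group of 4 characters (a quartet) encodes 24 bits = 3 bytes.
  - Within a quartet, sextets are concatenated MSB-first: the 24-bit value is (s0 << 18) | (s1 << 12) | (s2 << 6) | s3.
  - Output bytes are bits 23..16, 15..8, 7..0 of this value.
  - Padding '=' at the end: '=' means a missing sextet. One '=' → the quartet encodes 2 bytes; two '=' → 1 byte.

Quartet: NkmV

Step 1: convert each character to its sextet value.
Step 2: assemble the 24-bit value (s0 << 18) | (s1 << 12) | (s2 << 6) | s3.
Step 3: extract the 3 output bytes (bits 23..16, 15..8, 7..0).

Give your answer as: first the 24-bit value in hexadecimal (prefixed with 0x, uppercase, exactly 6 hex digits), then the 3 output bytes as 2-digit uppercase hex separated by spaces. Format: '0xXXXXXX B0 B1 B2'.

Answer: 0x364995 36 49 95

Derivation:
Sextets: N=13, k=36, m=38, V=21
24-bit: (13<<18) | (36<<12) | (38<<6) | 21
      = 0x340000 | 0x024000 | 0x000980 | 0x000015
      = 0x364995
Bytes: (v>>16)&0xFF=36, (v>>8)&0xFF=49, v&0xFF=95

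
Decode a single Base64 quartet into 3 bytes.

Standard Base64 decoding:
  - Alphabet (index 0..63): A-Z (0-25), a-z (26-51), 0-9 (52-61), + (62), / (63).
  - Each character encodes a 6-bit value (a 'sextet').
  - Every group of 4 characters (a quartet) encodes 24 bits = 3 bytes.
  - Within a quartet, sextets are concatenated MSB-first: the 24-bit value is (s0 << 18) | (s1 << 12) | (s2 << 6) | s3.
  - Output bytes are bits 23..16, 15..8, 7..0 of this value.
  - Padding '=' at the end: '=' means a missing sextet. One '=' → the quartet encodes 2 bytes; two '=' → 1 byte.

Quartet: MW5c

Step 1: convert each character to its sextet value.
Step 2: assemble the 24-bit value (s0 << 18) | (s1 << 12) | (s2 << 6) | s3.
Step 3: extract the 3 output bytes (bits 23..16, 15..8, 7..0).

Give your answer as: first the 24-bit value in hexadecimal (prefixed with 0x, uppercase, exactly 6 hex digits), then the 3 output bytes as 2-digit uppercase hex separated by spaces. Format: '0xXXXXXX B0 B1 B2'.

Answer: 0x316E5C 31 6E 5C

Derivation:
Sextets: M=12, W=22, 5=57, c=28
24-bit: (12<<18) | (22<<12) | (57<<6) | 28
      = 0x300000 | 0x016000 | 0x000E40 | 0x00001C
      = 0x316E5C
Bytes: (v>>16)&0xFF=31, (v>>8)&0xFF=6E, v&0xFF=5C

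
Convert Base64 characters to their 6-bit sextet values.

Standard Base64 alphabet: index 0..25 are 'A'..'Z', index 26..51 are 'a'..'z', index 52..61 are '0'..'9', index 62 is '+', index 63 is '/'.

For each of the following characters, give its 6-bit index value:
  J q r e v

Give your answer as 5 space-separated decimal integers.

'J': A..Z range, ord('J') − ord('A') = 9
'q': a..z range, 26 + ord('q') − ord('a') = 42
'r': a..z range, 26 + ord('r') − ord('a') = 43
'e': a..z range, 26 + ord('e') − ord('a') = 30
'v': a..z range, 26 + ord('v') − ord('a') = 47

Answer: 9 42 43 30 47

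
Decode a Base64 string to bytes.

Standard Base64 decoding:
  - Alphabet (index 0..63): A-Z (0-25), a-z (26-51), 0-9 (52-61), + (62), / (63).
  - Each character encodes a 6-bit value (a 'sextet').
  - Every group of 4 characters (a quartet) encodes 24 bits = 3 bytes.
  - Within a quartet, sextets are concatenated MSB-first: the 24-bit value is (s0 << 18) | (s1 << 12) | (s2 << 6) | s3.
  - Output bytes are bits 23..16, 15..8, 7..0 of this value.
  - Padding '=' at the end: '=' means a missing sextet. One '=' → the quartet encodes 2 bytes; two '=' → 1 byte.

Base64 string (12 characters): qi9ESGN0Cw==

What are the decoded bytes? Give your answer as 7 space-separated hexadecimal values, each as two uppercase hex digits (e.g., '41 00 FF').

Answer: AA 2F 44 48 63 74 0B

Derivation:
After char 0 ('q'=42): chars_in_quartet=1 acc=0x2A bytes_emitted=0
After char 1 ('i'=34): chars_in_quartet=2 acc=0xAA2 bytes_emitted=0
After char 2 ('9'=61): chars_in_quartet=3 acc=0x2A8BD bytes_emitted=0
After char 3 ('E'=4): chars_in_quartet=4 acc=0xAA2F44 -> emit AA 2F 44, reset; bytes_emitted=3
After char 4 ('S'=18): chars_in_quartet=1 acc=0x12 bytes_emitted=3
After char 5 ('G'=6): chars_in_quartet=2 acc=0x486 bytes_emitted=3
After char 6 ('N'=13): chars_in_quartet=3 acc=0x1218D bytes_emitted=3
After char 7 ('0'=52): chars_in_quartet=4 acc=0x486374 -> emit 48 63 74, reset; bytes_emitted=6
After char 8 ('C'=2): chars_in_quartet=1 acc=0x2 bytes_emitted=6
After char 9 ('w'=48): chars_in_quartet=2 acc=0xB0 bytes_emitted=6
Padding '==': partial quartet acc=0xB0 -> emit 0B; bytes_emitted=7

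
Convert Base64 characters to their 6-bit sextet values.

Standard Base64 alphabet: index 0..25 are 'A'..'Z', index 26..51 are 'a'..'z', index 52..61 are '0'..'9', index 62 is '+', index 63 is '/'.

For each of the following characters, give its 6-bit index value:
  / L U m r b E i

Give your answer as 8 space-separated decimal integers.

Answer: 63 11 20 38 43 27 4 34

Derivation:
'/': index 63
'L': A..Z range, ord('L') − ord('A') = 11
'U': A..Z range, ord('U') − ord('A') = 20
'm': a..z range, 26 + ord('m') − ord('a') = 38
'r': a..z range, 26 + ord('r') − ord('a') = 43
'b': a..z range, 26 + ord('b') − ord('a') = 27
'E': A..Z range, ord('E') − ord('A') = 4
'i': a..z range, 26 + ord('i') − ord('a') = 34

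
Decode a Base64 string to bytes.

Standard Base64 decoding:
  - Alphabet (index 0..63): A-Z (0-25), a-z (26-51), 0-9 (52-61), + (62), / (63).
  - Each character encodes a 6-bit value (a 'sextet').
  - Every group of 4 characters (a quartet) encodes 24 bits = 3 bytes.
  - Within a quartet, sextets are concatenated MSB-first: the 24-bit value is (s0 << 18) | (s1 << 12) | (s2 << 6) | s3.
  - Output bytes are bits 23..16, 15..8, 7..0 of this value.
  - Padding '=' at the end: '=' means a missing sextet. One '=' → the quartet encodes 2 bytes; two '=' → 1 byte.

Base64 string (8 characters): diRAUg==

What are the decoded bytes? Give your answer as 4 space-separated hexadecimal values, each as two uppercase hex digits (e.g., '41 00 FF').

After char 0 ('d'=29): chars_in_quartet=1 acc=0x1D bytes_emitted=0
After char 1 ('i'=34): chars_in_quartet=2 acc=0x762 bytes_emitted=0
After char 2 ('R'=17): chars_in_quartet=3 acc=0x1D891 bytes_emitted=0
After char 3 ('A'=0): chars_in_quartet=4 acc=0x762440 -> emit 76 24 40, reset; bytes_emitted=3
After char 4 ('U'=20): chars_in_quartet=1 acc=0x14 bytes_emitted=3
After char 5 ('g'=32): chars_in_quartet=2 acc=0x520 bytes_emitted=3
Padding '==': partial quartet acc=0x520 -> emit 52; bytes_emitted=4

Answer: 76 24 40 52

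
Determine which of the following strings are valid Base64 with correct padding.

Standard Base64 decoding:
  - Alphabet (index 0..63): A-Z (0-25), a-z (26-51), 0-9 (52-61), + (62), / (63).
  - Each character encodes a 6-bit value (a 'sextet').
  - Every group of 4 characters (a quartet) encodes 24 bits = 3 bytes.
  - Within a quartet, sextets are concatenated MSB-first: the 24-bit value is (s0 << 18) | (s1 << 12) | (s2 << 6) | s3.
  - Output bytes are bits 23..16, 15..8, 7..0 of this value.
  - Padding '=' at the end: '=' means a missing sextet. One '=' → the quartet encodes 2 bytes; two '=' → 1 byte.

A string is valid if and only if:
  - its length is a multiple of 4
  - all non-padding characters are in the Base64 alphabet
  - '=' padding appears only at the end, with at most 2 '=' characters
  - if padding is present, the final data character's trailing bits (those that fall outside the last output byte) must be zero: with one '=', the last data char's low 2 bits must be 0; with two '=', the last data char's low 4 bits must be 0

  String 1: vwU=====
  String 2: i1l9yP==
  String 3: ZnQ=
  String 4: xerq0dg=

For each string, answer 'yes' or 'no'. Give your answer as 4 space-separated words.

String 1: 'vwU=====' → invalid (5 pad chars (max 2))
String 2: 'i1l9yP==' → invalid (bad trailing bits)
String 3: 'ZnQ=' → valid
String 4: 'xerq0dg=' → valid

Answer: no no yes yes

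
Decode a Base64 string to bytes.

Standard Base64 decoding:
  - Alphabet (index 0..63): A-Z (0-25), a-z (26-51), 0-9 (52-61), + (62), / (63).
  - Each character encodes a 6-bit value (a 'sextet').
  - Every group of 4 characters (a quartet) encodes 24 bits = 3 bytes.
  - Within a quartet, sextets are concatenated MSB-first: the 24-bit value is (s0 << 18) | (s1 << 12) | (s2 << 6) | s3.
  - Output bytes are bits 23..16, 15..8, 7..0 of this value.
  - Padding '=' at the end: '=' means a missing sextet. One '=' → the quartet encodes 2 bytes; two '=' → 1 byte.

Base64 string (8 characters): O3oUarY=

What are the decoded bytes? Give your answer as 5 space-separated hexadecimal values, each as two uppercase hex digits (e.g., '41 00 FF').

Answer: 3B 7A 14 6A B6

Derivation:
After char 0 ('O'=14): chars_in_quartet=1 acc=0xE bytes_emitted=0
After char 1 ('3'=55): chars_in_quartet=2 acc=0x3B7 bytes_emitted=0
After char 2 ('o'=40): chars_in_quartet=3 acc=0xEDE8 bytes_emitted=0
After char 3 ('U'=20): chars_in_quartet=4 acc=0x3B7A14 -> emit 3B 7A 14, reset; bytes_emitted=3
After char 4 ('a'=26): chars_in_quartet=1 acc=0x1A bytes_emitted=3
After char 5 ('r'=43): chars_in_quartet=2 acc=0x6AB bytes_emitted=3
After char 6 ('Y'=24): chars_in_quartet=3 acc=0x1AAD8 bytes_emitted=3
Padding '=': partial quartet acc=0x1AAD8 -> emit 6A B6; bytes_emitted=5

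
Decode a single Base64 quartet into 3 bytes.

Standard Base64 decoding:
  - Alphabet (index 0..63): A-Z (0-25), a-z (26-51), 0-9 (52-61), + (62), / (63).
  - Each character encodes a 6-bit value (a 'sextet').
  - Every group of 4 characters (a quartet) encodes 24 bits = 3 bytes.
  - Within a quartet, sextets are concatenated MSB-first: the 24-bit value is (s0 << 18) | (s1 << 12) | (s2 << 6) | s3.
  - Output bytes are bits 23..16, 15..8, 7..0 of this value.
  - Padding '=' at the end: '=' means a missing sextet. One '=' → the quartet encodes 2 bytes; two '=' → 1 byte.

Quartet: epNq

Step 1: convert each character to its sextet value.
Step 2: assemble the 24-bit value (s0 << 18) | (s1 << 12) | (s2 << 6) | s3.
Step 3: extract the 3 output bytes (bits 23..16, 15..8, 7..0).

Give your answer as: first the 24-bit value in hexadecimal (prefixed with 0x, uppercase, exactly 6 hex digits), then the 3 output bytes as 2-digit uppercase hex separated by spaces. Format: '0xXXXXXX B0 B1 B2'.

Sextets: e=30, p=41, N=13, q=42
24-bit: (30<<18) | (41<<12) | (13<<6) | 42
      = 0x780000 | 0x029000 | 0x000340 | 0x00002A
      = 0x7A936A
Bytes: (v>>16)&0xFF=7A, (v>>8)&0xFF=93, v&0xFF=6A

Answer: 0x7A936A 7A 93 6A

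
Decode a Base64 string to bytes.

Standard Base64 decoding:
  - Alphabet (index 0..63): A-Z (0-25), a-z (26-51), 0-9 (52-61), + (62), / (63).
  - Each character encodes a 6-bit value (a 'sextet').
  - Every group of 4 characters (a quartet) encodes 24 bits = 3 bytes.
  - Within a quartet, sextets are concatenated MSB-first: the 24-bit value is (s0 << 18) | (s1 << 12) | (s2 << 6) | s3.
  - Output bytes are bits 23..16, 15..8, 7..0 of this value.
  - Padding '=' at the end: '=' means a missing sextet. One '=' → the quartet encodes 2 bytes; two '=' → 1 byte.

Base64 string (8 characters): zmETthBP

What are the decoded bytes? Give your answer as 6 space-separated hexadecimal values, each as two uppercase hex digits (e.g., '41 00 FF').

Answer: CE 61 13 B6 10 4F

Derivation:
After char 0 ('z'=51): chars_in_quartet=1 acc=0x33 bytes_emitted=0
After char 1 ('m'=38): chars_in_quartet=2 acc=0xCE6 bytes_emitted=0
After char 2 ('E'=4): chars_in_quartet=3 acc=0x33984 bytes_emitted=0
After char 3 ('T'=19): chars_in_quartet=4 acc=0xCE6113 -> emit CE 61 13, reset; bytes_emitted=3
After char 4 ('t'=45): chars_in_quartet=1 acc=0x2D bytes_emitted=3
After char 5 ('h'=33): chars_in_quartet=2 acc=0xB61 bytes_emitted=3
After char 6 ('B'=1): chars_in_quartet=3 acc=0x2D841 bytes_emitted=3
After char 7 ('P'=15): chars_in_quartet=4 acc=0xB6104F -> emit B6 10 4F, reset; bytes_emitted=6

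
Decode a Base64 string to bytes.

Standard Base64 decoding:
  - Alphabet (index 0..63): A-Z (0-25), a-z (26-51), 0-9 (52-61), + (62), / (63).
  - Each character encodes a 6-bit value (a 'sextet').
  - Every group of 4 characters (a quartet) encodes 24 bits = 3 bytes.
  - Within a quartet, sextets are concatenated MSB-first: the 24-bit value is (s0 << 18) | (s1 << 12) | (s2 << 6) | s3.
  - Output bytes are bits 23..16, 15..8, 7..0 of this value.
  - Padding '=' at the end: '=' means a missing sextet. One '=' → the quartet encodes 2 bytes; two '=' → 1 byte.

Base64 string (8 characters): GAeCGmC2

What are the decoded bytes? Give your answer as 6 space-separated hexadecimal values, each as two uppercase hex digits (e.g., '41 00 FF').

Answer: 18 07 82 1A 60 B6

Derivation:
After char 0 ('G'=6): chars_in_quartet=1 acc=0x6 bytes_emitted=0
After char 1 ('A'=0): chars_in_quartet=2 acc=0x180 bytes_emitted=0
After char 2 ('e'=30): chars_in_quartet=3 acc=0x601E bytes_emitted=0
After char 3 ('C'=2): chars_in_quartet=4 acc=0x180782 -> emit 18 07 82, reset; bytes_emitted=3
After char 4 ('G'=6): chars_in_quartet=1 acc=0x6 bytes_emitted=3
After char 5 ('m'=38): chars_in_quartet=2 acc=0x1A6 bytes_emitted=3
After char 6 ('C'=2): chars_in_quartet=3 acc=0x6982 bytes_emitted=3
After char 7 ('2'=54): chars_in_quartet=4 acc=0x1A60B6 -> emit 1A 60 B6, reset; bytes_emitted=6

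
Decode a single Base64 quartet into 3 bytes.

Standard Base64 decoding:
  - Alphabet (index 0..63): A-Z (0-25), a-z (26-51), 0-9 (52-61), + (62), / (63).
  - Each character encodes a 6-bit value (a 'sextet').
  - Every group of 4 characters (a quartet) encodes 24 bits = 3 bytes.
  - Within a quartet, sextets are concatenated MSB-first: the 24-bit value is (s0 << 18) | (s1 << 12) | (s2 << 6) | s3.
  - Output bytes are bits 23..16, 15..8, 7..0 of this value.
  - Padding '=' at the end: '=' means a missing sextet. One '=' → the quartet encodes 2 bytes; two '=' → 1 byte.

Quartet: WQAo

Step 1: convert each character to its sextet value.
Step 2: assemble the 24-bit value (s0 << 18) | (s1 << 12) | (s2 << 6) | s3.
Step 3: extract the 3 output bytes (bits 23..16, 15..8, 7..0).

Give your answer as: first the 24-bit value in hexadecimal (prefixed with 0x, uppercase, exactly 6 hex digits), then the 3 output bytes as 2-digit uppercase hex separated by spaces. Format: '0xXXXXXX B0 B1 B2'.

Sextets: W=22, Q=16, A=0, o=40
24-bit: (22<<18) | (16<<12) | (0<<6) | 40
      = 0x580000 | 0x010000 | 0x000000 | 0x000028
      = 0x590028
Bytes: (v>>16)&0xFF=59, (v>>8)&0xFF=00, v&0xFF=28

Answer: 0x590028 59 00 28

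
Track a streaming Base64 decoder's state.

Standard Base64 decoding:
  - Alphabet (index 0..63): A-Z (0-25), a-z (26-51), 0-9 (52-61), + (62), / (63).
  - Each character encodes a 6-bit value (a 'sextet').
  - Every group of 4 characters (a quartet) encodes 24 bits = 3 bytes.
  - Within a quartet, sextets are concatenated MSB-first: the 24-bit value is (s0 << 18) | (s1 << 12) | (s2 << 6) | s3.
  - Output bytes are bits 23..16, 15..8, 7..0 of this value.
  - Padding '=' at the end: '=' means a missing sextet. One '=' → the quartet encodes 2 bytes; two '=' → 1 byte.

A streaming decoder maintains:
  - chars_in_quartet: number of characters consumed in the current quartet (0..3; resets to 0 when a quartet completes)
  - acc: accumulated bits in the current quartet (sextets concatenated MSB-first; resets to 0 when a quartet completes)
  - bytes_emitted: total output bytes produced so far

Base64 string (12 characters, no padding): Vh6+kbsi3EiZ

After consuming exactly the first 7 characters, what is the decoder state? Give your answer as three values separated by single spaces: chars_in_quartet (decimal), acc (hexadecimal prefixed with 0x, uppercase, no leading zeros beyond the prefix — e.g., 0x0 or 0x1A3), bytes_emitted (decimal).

Answer: 3 0x246EC 3

Derivation:
After char 0 ('V'=21): chars_in_quartet=1 acc=0x15 bytes_emitted=0
After char 1 ('h'=33): chars_in_quartet=2 acc=0x561 bytes_emitted=0
After char 2 ('6'=58): chars_in_quartet=3 acc=0x1587A bytes_emitted=0
After char 3 ('+'=62): chars_in_quartet=4 acc=0x561EBE -> emit 56 1E BE, reset; bytes_emitted=3
After char 4 ('k'=36): chars_in_quartet=1 acc=0x24 bytes_emitted=3
After char 5 ('b'=27): chars_in_quartet=2 acc=0x91B bytes_emitted=3
After char 6 ('s'=44): chars_in_quartet=3 acc=0x246EC bytes_emitted=3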